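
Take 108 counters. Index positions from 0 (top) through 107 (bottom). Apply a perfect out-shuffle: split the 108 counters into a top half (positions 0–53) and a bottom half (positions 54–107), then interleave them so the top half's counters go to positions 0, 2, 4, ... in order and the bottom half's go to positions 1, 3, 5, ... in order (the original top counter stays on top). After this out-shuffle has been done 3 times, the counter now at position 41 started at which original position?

Work backwards from position 41, undoing one out-shuffle at a time:
41 ← 74 ← 37 ← 72
So the counter now at position 41 started at position 72.

72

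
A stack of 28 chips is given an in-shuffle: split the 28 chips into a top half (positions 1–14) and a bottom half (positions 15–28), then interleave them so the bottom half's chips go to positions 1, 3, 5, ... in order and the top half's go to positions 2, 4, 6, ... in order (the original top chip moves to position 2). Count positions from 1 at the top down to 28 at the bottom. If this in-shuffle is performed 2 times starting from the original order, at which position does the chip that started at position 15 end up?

2

Track the chip's position through each in-shuffle:
15 → 1 → 2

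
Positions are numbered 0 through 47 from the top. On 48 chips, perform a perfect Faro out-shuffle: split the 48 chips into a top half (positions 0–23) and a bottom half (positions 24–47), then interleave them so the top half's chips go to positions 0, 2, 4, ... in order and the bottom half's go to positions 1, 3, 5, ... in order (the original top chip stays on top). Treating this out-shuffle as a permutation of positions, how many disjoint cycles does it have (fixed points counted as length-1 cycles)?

Trace each unvisited position around until it returns:
(0) (1 2 4 8 16 32 ... len 23) (5 10 20 40 33 19 ... len 23) (47)
4 cycles in total.

4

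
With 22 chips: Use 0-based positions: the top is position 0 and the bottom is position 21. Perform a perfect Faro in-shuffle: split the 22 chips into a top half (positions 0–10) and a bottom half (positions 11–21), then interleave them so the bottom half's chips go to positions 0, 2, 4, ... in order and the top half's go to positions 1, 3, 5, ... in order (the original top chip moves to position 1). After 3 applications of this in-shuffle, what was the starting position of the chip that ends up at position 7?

0

Work backwards from position 7, undoing one in-shuffle at a time:
7 ← 3 ← 1 ← 0
So the chip now at position 7 started at position 0.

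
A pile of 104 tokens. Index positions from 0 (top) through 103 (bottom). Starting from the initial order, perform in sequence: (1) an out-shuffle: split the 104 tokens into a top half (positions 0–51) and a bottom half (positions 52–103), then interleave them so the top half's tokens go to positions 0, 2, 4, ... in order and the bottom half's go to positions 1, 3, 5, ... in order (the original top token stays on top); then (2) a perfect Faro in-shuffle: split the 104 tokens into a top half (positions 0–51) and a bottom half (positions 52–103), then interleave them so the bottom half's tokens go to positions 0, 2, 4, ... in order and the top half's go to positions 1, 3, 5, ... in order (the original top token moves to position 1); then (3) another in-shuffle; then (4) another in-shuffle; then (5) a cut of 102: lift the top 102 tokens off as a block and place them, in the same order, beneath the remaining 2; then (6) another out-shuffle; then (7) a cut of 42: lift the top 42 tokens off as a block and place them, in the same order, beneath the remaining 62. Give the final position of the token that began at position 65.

92

Track the token from position 65 forward through each operation:
  after op 1 (out-shuffle): 65 → 27
  after op 2 (in-shuffle): 27 → 55
  after op 3 (in-shuffle): 55 → 6
  after op 4 (in-shuffle): 6 → 13
  after op 5 (cut 102): 13 → 15
  after op 6 (out-shuffle): 15 → 30
  after op 7 (cut 42): 30 → 92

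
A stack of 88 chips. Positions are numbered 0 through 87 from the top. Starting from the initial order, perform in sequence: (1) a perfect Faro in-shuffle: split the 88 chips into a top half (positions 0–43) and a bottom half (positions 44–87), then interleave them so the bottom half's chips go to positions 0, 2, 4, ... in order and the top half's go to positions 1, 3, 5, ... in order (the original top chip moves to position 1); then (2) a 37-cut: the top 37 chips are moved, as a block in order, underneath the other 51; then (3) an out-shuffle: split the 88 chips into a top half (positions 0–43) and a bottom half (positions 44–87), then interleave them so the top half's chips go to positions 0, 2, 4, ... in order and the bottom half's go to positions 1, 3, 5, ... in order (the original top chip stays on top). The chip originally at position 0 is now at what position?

Track the chip from position 0 forward through each operation:
  after op 1 (in-shuffle): 0 → 1
  after op 2 (cut 37): 1 → 52
  after op 3 (out-shuffle): 52 → 17

17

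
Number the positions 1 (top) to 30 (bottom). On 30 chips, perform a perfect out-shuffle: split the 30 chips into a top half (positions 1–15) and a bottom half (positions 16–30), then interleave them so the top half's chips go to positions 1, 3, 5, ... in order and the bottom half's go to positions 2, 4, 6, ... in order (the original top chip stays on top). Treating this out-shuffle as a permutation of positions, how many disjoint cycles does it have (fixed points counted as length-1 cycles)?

3

Trace each unvisited position around until it returns:
(1) (2 3 5 9 17 4 ... len 28) (30)
3 cycles in total.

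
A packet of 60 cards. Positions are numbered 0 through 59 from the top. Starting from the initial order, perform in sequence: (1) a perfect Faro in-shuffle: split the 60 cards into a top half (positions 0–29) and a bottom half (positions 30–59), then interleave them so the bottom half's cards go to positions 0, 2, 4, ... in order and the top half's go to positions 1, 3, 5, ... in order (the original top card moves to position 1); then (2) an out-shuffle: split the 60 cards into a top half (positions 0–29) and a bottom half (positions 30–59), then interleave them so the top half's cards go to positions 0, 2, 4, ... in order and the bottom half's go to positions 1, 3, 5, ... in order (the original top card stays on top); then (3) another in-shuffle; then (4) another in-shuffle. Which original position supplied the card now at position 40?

28

Undo the operations in reverse order, starting from position 40:
  undo op 4 (in-shuffle, from bottom half): 40 ← 50
  undo op 3 (in-shuffle, from bottom half): 50 ← 55
  undo op 2 (out-shuffle, from bottom half): 55 ← 57
  undo op 1 (in-shuffle, from top half): 57 ← 28
So the card at position 40 came from original position 28.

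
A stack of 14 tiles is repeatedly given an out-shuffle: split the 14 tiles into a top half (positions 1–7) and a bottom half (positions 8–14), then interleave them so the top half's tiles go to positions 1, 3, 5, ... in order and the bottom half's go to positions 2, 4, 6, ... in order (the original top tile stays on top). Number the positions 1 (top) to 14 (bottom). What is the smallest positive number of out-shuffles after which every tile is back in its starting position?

The out-shuffle permutes the 14 positions with cycle lengths [1, 1, 12].
Every tile is home exactly when every cycle has completed a whole number of laps, i.e. after lcm(1, 12) = 12 out-shuffles.

12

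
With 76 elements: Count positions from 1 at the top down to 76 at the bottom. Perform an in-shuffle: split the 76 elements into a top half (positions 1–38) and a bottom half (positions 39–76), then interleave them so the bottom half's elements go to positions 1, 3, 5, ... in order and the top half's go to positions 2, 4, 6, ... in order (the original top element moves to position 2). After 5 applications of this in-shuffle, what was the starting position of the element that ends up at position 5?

17

Work backwards from position 5, undoing one in-shuffle at a time:
5 ← 41 ← 59 ← 68 ← 34 ← 17
So the element now at position 5 started at position 17.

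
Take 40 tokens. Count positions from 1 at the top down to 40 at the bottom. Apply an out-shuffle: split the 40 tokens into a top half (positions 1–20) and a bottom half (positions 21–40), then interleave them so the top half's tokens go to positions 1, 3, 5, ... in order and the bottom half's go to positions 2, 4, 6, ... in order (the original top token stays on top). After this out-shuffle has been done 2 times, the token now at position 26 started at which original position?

Work backwards from position 26, undoing one out-shuffle at a time:
26 ← 33 ← 17
So the token now at position 26 started at position 17.

17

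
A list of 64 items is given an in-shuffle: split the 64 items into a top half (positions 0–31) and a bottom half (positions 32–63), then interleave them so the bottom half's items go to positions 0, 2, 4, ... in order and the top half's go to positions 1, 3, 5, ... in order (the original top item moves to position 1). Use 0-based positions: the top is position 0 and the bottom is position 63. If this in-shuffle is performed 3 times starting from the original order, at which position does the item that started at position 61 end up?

40

Track the item's position through each in-shuffle:
61 → 58 → 52 → 40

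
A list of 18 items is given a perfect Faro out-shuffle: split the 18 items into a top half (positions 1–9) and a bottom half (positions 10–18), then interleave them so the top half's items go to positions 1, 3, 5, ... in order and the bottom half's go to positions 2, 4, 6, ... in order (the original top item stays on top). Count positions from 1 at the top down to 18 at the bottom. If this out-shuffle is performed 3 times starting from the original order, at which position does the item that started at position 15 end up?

11

Track the item's position through each out-shuffle:
15 → 12 → 6 → 11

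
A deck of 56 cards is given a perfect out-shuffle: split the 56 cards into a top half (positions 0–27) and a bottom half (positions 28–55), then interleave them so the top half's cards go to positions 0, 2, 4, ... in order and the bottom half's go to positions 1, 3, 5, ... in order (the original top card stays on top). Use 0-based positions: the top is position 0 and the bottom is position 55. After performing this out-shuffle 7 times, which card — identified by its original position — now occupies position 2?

49

Work backwards from position 2, undoing one out-shuffle at a time:
2 ← 1 ← 28 ← 14 ← 7 ← 31 ← 43 ← 49
So the card now at position 2 started at position 49.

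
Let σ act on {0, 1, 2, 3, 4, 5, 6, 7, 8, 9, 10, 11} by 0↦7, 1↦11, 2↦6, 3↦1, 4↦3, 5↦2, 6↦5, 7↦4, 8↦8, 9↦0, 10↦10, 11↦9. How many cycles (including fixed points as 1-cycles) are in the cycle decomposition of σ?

4

Cycle decomposition: (0 7 4 3 1 11 9) (2 6 5) (8) (10).
4 cycles.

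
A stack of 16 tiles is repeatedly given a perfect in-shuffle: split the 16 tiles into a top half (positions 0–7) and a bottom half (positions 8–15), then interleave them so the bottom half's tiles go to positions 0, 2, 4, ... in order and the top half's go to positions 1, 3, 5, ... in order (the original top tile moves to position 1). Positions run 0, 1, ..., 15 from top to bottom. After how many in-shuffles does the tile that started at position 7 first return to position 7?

Follow position 7 under repeated in-shuffles:
7 → 15 → 14 → 12 → 8 → 0 → 1 → 3 → 7
It first returns after 8 in-shuffles.

8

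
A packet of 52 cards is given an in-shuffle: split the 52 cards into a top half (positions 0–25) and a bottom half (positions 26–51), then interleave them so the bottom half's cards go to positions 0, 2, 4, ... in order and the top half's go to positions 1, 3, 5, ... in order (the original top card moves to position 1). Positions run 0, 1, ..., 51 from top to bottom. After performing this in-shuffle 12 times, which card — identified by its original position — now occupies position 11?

21

Work backwards from position 11, undoing one in-shuffle at a time:
11 ← 5 ← 2 ← 27 ← 13 ← 6 ← 29 ← 14 ← 33 ← 16 ← 34 ← 43 ← 21
So the card now at position 11 started at position 21.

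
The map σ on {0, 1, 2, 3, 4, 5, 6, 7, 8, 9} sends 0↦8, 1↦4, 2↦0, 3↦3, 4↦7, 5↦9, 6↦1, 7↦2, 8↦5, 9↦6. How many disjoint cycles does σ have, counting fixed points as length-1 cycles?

Cycle decomposition: (0 8 5 9 6 1 4 7 2) (3).
2 cycles.

2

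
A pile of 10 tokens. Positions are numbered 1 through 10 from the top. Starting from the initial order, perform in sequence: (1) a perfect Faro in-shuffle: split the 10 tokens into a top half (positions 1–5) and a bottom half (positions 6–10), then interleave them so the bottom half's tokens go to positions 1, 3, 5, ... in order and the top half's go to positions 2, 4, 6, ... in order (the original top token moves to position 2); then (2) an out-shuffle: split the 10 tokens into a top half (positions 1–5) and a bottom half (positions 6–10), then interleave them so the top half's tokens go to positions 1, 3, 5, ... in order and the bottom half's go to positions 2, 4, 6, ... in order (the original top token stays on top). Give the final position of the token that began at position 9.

Track the token from position 9 forward through each operation:
  after op 1 (in-shuffle): 9 → 7
  after op 2 (out-shuffle): 7 → 4

4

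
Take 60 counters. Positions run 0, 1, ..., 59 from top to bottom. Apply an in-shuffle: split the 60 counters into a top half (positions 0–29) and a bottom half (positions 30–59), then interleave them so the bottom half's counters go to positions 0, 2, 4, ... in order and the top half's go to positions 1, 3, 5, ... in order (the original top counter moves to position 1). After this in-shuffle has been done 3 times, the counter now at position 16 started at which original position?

24

Work backwards from position 16, undoing one in-shuffle at a time:
16 ← 38 ← 49 ← 24
So the counter now at position 16 started at position 24.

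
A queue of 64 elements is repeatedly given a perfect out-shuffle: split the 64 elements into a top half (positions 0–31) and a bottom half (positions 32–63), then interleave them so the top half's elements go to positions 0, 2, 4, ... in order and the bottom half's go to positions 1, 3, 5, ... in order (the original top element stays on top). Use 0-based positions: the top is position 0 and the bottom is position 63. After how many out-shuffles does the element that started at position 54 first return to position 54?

3

Follow position 54 under repeated out-shuffles:
54 → 45 → 27 → 54
It first returns after 3 out-shuffles.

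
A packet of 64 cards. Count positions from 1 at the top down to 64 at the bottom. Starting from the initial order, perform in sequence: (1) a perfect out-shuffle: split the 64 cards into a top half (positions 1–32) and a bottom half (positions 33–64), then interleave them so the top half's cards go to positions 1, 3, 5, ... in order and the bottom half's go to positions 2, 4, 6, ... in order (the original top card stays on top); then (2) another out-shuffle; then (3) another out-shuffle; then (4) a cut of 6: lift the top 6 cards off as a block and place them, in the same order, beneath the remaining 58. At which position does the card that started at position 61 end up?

34

Track the card from position 61 forward through each operation:
  after op 1 (out-shuffle): 61 → 58
  after op 2 (out-shuffle): 58 → 52
  after op 3 (out-shuffle): 52 → 40
  after op 4 (cut 6): 40 → 34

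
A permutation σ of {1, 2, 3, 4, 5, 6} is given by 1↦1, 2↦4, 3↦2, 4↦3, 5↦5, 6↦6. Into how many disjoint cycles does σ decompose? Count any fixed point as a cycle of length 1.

Cycle decomposition: (1) (2 4 3) (5) (6).
4 cycles.

4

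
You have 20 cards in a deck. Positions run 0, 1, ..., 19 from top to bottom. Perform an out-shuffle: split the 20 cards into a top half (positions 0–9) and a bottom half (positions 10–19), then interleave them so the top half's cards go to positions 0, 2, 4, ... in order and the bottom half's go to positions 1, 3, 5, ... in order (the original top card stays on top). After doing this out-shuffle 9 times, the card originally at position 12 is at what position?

7

Track the card's position through each out-shuffle:
12 → 5 → 10 → 1 → 2 → 4 → 8 → 16 → 13 → 7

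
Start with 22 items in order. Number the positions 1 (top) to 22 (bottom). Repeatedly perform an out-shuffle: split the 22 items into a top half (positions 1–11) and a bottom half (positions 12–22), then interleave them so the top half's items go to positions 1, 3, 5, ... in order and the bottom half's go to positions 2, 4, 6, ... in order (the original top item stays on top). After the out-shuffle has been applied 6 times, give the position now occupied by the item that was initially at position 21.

Track the item's position through each out-shuffle:
21 → 20 → 18 → 14 → 6 → 11 → 21

21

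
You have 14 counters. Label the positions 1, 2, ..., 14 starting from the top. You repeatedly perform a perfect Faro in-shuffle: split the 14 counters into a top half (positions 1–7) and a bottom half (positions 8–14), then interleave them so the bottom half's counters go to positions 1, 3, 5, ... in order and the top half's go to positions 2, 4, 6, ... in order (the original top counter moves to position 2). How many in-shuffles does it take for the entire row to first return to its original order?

4

The in-shuffle permutes the 14 positions with cycle lengths [2, 4, 4, 4].
Every counter is home exactly when every cycle has completed a whole number of laps, i.e. after lcm(2, 4) = 4 in-shuffles.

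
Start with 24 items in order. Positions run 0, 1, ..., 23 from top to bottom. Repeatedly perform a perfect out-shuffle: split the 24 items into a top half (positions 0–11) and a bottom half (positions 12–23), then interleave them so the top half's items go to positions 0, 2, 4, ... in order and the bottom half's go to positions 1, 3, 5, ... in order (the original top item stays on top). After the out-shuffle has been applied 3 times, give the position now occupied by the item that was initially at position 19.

Track the item's position through each out-shuffle:
19 → 15 → 7 → 14

14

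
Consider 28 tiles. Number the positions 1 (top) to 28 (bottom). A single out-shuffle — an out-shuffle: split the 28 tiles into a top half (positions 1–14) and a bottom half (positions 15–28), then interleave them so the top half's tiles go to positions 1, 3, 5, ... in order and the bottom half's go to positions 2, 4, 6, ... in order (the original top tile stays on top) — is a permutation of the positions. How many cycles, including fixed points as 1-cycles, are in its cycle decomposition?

5

Trace each unvisited position around until it returns:
(1) (2 3 5 9 17 6 ... len 18) (4 7 13 25 22 16) (10 19) (28)
5 cycles in total.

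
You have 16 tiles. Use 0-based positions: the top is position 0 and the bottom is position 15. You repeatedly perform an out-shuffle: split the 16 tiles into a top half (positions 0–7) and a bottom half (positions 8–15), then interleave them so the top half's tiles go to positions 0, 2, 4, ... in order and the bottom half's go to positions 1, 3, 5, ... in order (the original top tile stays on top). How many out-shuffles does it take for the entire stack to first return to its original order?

4

The out-shuffle permutes the 16 positions with cycle lengths [1, 1, 2, 4, 4, 4].
Every tile is home exactly when every cycle has completed a whole number of laps, i.e. after lcm(1, 2, 4) = 4 out-shuffles.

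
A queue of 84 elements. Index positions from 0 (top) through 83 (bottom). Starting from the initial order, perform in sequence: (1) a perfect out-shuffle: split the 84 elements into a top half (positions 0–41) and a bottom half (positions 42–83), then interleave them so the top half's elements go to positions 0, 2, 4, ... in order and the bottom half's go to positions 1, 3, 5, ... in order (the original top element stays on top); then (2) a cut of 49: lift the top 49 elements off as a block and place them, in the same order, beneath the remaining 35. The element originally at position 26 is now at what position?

3

Track the element from position 26 forward through each operation:
  after op 1 (out-shuffle): 26 → 52
  after op 2 (cut 49): 52 → 3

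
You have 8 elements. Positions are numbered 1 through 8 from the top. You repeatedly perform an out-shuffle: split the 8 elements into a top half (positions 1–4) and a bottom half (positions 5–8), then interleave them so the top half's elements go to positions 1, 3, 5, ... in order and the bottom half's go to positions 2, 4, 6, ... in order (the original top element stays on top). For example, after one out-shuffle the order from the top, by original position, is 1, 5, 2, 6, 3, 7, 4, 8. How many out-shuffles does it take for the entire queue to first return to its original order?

3

The out-shuffle permutes the 8 positions with cycle lengths [1, 1, 3, 3].
Every element is home exactly when every cycle has completed a whole number of laps, i.e. after lcm(1, 3) = 3 out-shuffles.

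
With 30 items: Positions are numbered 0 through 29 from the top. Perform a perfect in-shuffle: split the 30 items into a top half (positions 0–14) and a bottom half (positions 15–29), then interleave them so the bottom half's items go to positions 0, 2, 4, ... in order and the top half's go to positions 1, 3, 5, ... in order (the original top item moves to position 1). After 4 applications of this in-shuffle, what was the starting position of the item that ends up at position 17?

4

Work backwards from position 17, undoing one in-shuffle at a time:
17 ← 8 ← 19 ← 9 ← 4
So the item now at position 17 started at position 4.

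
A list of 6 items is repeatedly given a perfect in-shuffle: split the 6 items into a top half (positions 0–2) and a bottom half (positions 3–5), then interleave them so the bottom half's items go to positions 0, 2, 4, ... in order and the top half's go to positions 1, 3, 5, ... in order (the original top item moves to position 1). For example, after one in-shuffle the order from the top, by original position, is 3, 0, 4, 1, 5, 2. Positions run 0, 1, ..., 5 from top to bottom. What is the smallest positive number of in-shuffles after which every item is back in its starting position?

3

The in-shuffle permutes the 6 positions with cycle lengths [3, 3].
Every item is home exactly when every cycle has completed a whole number of laps, i.e. after lcm(3) = 3 in-shuffles.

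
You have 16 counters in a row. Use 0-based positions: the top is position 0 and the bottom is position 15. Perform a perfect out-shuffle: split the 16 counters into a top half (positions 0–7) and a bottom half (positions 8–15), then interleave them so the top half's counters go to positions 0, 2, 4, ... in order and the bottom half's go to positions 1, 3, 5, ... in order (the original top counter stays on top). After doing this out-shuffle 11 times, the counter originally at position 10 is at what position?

Track the counter's position through each out-shuffle:
10 → 5 → 10 → 5 → 10 → 5 → 10 → 5 → 10 → 5 → 10 → 5

5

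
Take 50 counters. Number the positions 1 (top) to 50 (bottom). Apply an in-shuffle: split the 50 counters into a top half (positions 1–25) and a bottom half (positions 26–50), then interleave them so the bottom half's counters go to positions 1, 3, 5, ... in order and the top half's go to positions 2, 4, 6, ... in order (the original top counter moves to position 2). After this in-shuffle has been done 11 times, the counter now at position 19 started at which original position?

47

Work backwards from position 19, undoing one in-shuffle at a time:
19 ← 35 ← 43 ← 47 ← 49 ← 50 ← 25 ← 38 ← 19 ← 35 ← 43 ← 47
So the counter now at position 19 started at position 47.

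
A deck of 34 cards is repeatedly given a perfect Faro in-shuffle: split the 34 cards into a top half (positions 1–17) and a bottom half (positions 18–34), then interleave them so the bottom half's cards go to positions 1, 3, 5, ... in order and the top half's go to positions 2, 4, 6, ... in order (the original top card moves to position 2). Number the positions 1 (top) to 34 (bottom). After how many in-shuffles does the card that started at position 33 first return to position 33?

Follow position 33 under repeated in-shuffles:
33 → 31 → 27 → 19 → 3 → 6 → 12 → 24 → 13 → 26 → 17 → 34 → 33
It first returns after 12 in-shuffles.

12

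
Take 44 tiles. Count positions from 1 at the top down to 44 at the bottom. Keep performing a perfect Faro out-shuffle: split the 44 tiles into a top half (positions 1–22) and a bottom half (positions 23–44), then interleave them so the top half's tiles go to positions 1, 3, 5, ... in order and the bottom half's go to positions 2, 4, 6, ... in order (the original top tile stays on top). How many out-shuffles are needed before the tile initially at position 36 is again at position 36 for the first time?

Follow position 36 under repeated out-shuffles:
36 → 28 → 12 → 23 → 2 → 3 → 5 → 9 → 17 → 33 → 22 → 43 → 42 → 40 → 36
It first returns after 14 out-shuffles.

14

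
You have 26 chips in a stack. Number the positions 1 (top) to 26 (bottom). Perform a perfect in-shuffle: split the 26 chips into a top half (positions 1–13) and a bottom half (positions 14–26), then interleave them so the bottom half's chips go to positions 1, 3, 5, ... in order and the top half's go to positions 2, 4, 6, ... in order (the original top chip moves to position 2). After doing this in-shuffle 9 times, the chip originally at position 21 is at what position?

6

Track the chip's position through each in-shuffle:
21 → 15 → 3 → 6 → 12 → 24 → 21 → 15 → 3 → 6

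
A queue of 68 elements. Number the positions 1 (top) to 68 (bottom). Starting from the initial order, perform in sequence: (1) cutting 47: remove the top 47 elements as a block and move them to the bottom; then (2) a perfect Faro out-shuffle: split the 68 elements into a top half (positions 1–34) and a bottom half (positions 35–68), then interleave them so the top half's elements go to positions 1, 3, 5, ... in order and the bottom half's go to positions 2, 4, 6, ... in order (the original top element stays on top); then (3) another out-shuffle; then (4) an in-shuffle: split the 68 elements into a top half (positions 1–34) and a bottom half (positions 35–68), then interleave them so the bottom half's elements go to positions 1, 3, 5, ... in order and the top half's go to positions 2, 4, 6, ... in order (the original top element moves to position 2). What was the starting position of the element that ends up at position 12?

Undo the operations in reverse order, starting from position 12:
  undo op 4 (in-shuffle, from top half): 12 ← 6
  undo op 3 (out-shuffle, from bottom half): 6 ← 37
  undo op 2 (out-shuffle, from top half): 37 ← 19
  undo op 1 (cut 47): 19 ← 66
So the element at position 12 came from original position 66.

66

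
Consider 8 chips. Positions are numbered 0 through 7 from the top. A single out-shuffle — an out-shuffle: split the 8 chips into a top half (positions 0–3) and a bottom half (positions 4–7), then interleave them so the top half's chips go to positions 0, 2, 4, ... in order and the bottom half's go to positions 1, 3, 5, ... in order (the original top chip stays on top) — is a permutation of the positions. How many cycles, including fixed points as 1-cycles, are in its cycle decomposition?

4

Trace each unvisited position around until it returns:
(0) (1 2 4) (3 6 5) (7)
4 cycles in total.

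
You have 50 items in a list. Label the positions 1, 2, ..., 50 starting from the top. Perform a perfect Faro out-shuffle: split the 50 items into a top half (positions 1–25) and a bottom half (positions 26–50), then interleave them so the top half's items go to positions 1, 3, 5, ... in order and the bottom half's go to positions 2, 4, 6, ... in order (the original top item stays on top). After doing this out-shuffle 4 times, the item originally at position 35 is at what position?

6

Track the item's position through each out-shuffle:
35 → 20 → 39 → 28 → 6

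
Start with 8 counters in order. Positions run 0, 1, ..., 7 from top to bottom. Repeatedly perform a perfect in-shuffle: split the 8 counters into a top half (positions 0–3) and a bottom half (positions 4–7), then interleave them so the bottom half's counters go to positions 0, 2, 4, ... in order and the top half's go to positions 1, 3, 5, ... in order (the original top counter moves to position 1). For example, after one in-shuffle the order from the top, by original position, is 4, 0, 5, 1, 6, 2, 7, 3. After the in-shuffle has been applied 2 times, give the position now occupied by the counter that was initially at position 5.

5

Track the counter's position through each in-shuffle:
5 → 2 → 5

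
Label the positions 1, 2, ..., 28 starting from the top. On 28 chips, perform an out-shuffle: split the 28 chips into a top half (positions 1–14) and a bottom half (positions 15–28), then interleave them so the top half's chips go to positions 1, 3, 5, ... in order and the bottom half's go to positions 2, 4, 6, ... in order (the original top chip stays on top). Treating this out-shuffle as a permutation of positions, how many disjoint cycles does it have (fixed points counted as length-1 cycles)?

5

Trace each unvisited position around until it returns:
(1) (2 3 5 9 17 6 ... len 18) (4 7 13 25 22 16) (10 19) (28)
5 cycles in total.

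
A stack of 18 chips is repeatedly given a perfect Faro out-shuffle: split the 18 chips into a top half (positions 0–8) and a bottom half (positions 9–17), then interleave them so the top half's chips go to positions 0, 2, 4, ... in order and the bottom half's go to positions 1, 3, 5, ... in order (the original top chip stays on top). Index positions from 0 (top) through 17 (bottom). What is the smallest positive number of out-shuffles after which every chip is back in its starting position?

The out-shuffle permutes the 18 positions with cycle lengths [1, 1, 8, 8].
Every chip is home exactly when every cycle has completed a whole number of laps, i.e. after lcm(1, 8) = 8 out-shuffles.

8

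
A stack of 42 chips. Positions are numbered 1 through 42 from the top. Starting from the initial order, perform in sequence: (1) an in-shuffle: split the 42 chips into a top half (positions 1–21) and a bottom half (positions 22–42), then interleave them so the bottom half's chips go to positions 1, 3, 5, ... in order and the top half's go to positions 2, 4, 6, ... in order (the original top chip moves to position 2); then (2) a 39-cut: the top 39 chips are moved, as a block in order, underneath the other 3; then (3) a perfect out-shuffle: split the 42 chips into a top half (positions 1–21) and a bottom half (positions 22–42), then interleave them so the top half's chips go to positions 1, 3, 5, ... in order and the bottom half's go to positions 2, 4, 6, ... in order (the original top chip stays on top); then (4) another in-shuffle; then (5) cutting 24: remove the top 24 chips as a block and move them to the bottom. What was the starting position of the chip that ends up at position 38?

Undo the operations in reverse order, starting from position 38:
  undo op 5 (cut 24): 38 ← 20
  undo op 4 (in-shuffle, from top half): 20 ← 10
  undo op 3 (out-shuffle, from bottom half): 10 ← 26
  undo op 2 (cut 39): 26 ← 23
  undo op 1 (in-shuffle, from bottom half): 23 ← 33
So the chip at position 38 came from original position 33.

33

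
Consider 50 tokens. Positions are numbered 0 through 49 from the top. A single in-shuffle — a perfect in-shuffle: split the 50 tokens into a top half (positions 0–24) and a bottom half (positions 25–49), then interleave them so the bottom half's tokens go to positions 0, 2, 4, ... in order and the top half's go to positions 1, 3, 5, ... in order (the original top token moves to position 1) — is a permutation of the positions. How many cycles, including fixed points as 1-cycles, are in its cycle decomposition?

Trace each unvisited position around until it returns:
(0 1 3 7 15 31 12 25) (2 5 11 23 47 44 38 26) (4 9 19 39 28 6 13 27) (8 17 35 20 41 32 14 29) (10 21 43 36 22 45 40 30) (16 33) (18 37 24 49 48 46 42 34)
7 cycles in total.

7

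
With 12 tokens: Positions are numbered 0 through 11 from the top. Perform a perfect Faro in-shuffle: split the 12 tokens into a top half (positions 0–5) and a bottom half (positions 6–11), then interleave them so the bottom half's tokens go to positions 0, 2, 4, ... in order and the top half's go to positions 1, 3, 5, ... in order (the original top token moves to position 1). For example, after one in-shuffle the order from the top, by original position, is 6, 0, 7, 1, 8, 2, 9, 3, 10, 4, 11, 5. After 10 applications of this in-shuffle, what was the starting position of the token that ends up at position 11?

8

Work backwards from position 11, undoing one in-shuffle at a time:
11 ← 5 ← 2 ← 7 ← 3 ← 1 ← 0 ← 6 ← 9 ← 4 ← 8
So the token now at position 11 started at position 8.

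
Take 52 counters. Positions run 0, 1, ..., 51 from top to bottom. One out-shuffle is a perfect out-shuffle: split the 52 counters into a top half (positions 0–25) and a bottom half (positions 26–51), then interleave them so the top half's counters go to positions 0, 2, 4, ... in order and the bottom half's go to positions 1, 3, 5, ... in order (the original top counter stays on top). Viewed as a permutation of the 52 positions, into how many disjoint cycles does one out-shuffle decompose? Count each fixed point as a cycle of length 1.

Trace each unvisited position around until it returns:
(0) (1 2 4 8 16 32 13 26) (3 6 12 24 48 45 39 27) (5 10 20 40 29 7 14 28) (9 18 36 21 42 33 15 30) (11 22 44 37 23 46 41 31) (17 34) (19 38 25 50 49 47 43 35) ... plus 1 more
9 cycles in total.

9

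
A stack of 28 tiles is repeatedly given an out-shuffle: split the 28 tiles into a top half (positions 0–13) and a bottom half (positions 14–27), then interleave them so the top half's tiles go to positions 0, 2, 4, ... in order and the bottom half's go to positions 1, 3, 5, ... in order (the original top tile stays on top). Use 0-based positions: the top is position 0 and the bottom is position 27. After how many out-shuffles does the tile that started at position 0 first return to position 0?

Position 0 is fixed by the out-shuffle; it is already back after 1 application.

1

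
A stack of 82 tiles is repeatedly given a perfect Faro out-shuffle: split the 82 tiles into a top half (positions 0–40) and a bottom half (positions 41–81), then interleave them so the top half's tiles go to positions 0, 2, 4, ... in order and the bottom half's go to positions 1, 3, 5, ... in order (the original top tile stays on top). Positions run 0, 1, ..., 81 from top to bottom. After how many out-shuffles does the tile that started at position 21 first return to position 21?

18

Follow position 21 under repeated out-shuffles:
21 → 42 → 3 → 6 → 12 → 24 → 48 → 15 → 30 → 60 → 39 → 78 → 75 → 69 → 57 → 33 → 66 → 51 → 21
It first returns after 18 out-shuffles.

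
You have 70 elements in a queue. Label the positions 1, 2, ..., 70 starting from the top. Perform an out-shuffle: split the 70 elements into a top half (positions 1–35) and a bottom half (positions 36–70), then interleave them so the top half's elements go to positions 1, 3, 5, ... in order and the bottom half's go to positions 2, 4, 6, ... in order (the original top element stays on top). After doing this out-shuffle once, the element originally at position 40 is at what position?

10

Track the element's position through each out-shuffle:
40 → 10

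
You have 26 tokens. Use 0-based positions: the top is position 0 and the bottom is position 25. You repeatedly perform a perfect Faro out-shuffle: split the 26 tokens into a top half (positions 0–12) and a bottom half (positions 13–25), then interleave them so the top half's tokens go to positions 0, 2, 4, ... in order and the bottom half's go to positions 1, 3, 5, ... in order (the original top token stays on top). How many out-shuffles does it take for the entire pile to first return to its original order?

20

The out-shuffle permutes the 26 positions with cycle lengths [1, 1, 4, 20].
Every token is home exactly when every cycle has completed a whole number of laps, i.e. after lcm(1, 4, 20) = 20 out-shuffles.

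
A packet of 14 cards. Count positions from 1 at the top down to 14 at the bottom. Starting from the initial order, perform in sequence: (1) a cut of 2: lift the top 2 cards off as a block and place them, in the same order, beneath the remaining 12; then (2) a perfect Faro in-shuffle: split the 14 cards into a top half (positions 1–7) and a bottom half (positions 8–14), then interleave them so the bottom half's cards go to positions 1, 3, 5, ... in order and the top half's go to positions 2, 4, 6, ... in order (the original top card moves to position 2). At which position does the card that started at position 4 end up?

4

Track the card from position 4 forward through each operation:
  after op 1 (cut 2): 4 → 2
  after op 2 (in-shuffle): 2 → 4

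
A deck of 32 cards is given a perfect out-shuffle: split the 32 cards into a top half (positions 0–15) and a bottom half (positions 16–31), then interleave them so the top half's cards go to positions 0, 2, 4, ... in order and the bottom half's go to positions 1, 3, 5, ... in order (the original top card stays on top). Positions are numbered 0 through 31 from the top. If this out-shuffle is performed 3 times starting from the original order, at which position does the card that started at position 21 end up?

Track the card's position through each out-shuffle:
21 → 11 → 22 → 13

13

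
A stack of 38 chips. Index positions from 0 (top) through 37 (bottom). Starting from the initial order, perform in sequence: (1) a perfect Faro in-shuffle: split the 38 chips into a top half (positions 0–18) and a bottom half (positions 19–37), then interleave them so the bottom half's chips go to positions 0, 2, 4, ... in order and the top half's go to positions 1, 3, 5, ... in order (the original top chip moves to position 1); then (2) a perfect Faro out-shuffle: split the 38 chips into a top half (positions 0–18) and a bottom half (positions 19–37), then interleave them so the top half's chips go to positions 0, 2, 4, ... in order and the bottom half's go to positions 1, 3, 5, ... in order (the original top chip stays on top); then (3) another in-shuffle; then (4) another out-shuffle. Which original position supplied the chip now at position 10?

Undo the operations in reverse order, starting from position 10:
  undo op 4 (out-shuffle, from top half): 10 ← 5
  undo op 3 (in-shuffle, from top half): 5 ← 2
  undo op 2 (out-shuffle, from top half): 2 ← 1
  undo op 1 (in-shuffle, from top half): 1 ← 0
So the chip at position 10 came from original position 0.

0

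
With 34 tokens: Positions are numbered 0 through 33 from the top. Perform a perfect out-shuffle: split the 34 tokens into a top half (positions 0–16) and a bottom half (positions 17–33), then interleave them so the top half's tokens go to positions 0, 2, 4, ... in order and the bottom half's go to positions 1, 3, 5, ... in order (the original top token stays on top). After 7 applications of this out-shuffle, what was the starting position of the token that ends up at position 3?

24

Work backwards from position 3, undoing one out-shuffle at a time:
3 ← 18 ← 9 ← 21 ← 27 ← 30 ← 15 ← 24
So the token now at position 3 started at position 24.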